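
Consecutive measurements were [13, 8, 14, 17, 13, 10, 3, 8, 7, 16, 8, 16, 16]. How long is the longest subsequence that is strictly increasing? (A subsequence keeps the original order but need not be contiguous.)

4

Let dp[i] be the length of the longest such subsequence ending at index i:
i:      1  2  3  4  5  6  7  8  9 10 11 12 13
a[i]:  13  8 14 17 13 10  3  8  7 16  8 16 16
dp:     1  1  2  3  2  2  1  2  2  3  3  4  4
Maximum dp value is 4.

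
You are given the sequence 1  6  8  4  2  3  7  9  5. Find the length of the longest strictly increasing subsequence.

Let dp[i] be the length of the longest such subsequence ending at index i:
i:     1 2 3 4 5 6 7 8 9
a[i]:  1 6 8 4 2 3 7 9 5
dp:    1 2 3 2 2 3 4 5 4
Maximum dp value is 5.

5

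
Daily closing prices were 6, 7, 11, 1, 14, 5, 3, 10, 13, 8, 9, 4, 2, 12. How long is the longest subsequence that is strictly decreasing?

Negate each value so 'decreasing' becomes 'increasing', then run patience tails on the negated sequence:
-6 → extends → [-6]
-7 → replaces -6 → [-7]
-11 → replaces -7 → [-11]
-1 → extends → [-11, -1]
-14 → replaces -11 → [-14, -1]
-5 → replaces -1 → [-14, -5]
-3 → extends → [-14, -5, -3]
-10 → replaces -5 → [-14, -10, -3]
-13 → replaces -10 → [-14, -13, -3]
-8 → replaces -3 → [-14, -13, -8]
-9 → replaces -8 → [-14, -13, -9]
-4 → extends → [-14, -13, -9, -4]
-2 → extends → [-14, -13, -9, -4, -2]
-12 → replaces -9 → [-14, -13, -12, -4, -2]
Five tails, so the longest strictly decreasing subsequence of the original has length 5.

5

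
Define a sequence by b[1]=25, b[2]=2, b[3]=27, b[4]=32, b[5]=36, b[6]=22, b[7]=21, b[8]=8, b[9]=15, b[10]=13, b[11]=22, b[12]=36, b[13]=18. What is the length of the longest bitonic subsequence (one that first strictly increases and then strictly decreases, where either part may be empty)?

inc[i] = longest strictly increasing subsequence ending at i; dec[i] = longest strictly decreasing subsequence starting at i:
i:      1  2  3  4  5  6  7  8  9 10 11 12 13
b[i]:  25  2 27 32 36 22 21  8 15 13 22 36 18
inc:    1  1  2  3  4  2  2  2  3  3  4  5  4
dec:    5  1  5  5  5  4  3  1  2  1  2  2  1
Best peak at i=5 (value 36): inc=4, dec=5, length 4+5−1 = 8.

8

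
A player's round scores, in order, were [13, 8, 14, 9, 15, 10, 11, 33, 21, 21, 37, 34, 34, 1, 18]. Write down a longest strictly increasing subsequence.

8, 9, 10, 11, 33, 37

Patience tails give the LIS length; then backtrack through the dp parents:
13 → extends → [13]
8 → replaces 13 → [8]
14 → extends → [8, 14]
9 → replaces 14 → [8, 9]
15 → extends → [8, 9, 15]
10 → replaces 15 → [8, 9, 10]
11 → extends → [8, 9, 10, 11]
33 → extends → [8, 9, 10, 11, 33]
21 → replaces 33 → [8, 9, 10, 11, 21]
21 → already a tail → [8, 9, 10, 11, 21]
37 → extends → [8, 9, 10, 11, 21, 37]
34 → replaces 37 → [8, 9, 10, 11, 21, 34]
34 → already a tail → [8, 9, 10, 11, 21, 34]
1 → replaces 8 → [1, 9, 10, 11, 21, 34]
18 → replaces 21 → [1, 9, 10, 11, 18, 34]
Length 6; one witness is 8, 9, 10, 11, 33, 37.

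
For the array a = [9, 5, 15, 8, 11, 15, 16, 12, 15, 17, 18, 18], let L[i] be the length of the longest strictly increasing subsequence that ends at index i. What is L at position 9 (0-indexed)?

dp[i] = 1 + max{dp[j] : j<i, a[j]<a[i]} (or 1 if no such j):
i:      0  1  2  3  4  5  6  7  8  9 10 11
a[i]:   9  5 15  8 11 15 16 12 15 17 18 18
dp:     1  1  2  2  3  4  5  4  5  6  7  7
At index 9 the value is 6.

6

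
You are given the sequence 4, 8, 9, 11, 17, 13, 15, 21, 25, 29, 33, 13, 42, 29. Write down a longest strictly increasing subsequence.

4, 8, 9, 11, 13, 15, 21, 25, 29, 33, 42

Patience tails give the LIS length; then backtrack through the dp parents:
4 → extends → [4]
8 → extends → [4, 8]
9 → extends → [4, 8, 9]
11 → extends → [4, 8, 9, 11]
17 → extends → [4, 8, 9, 11, 17]
13 → replaces 17 → [4, 8, 9, 11, 13]
15 → extends → [4, 8, 9, 11, 13, 15]
21 → extends → [4, 8, 9, 11, 13, 15, 21]
25 → extends → [4, 8, 9, 11, 13, 15, 21, 25]
29 → extends → [4, 8, 9, 11, 13, 15, 21, 25, 29]
33 → extends → [4, 8, 9, 11, 13, 15, 21, 25, 29, 33]
13 → already a tail → [4, 8, 9, 11, 13, 15, 21, 25, 29, 33]
42 → extends → [4, 8, 9, 11, 13, 15, 21, 25, 29, 33, 42]
29 → already a tail → [4, 8, 9, 11, 13, 15, 21, 25, 29, 33, 42]
Length 11; one witness is 4, 8, 9, 11, 13, 15, 21, 25, 29, 33, 42.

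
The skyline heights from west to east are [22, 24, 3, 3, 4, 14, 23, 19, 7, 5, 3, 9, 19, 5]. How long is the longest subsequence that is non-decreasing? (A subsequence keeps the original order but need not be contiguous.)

6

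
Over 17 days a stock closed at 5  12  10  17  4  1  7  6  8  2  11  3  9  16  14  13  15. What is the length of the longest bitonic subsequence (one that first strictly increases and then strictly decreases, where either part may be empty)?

inc[i] = longest strictly increasing subsequence ending at i; dec[i] = longest strictly decreasing subsequence starting at i:
i:      1  2  3  4  5  6  7  8  9 10 11 12 13 14 15 16 17
a[i]:   5 12 10 17  4  1  7  6  8  2 11  3  9 16 14 13 15
inc:    1  2  2  3  1  1  2  2  3  2  4  3  4  5  5  5  6
dec:    3  5  4  4  2  1  3  2  2  1  2  1  1  3  2  1  1
Best peak at i=14 (value 16): inc=5, dec=3, length 5+3−1 = 7.

7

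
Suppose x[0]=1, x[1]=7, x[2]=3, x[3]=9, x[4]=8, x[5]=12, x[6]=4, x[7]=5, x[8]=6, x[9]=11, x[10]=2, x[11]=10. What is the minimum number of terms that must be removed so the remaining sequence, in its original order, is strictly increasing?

Fewest deletions = n − (longest strictly increasing subsequence).
Patience tails:
1 → extends → [1]
7 → extends → [1, 7]
3 → replaces 7 → [1, 3]
9 → extends → [1, 3, 9]
8 → replaces 9 → [1, 3, 8]
12 → extends → [1, 3, 8, 12]
4 → replaces 8 → [1, 3, 4, 12]
5 → replaces 12 → [1, 3, 4, 5]
6 → extends → [1, 3, 4, 5, 6]
11 → extends → [1, 3, 4, 5, 6, 11]
2 → replaces 3 → [1, 2, 4, 5, 6, 11]
10 → replaces 11 → [1, 2, 4, 5, 6, 10]
Longest strictly increasing subsequence has length 6, so deletions = 12 − 6 = 6.

6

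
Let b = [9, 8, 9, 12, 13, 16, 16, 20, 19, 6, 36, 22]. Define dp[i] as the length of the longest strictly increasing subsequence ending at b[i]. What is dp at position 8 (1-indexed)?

6

dp[i] = 1 + max{dp[j] : j<i, b[j]<b[i]} (or 1 if no such j):
i:      1  2  3  4  5  6  7  8  9 10 11 12
b[i]:   9  8  9 12 13 16 16 20 19  6 36 22
dp:     1  1  2  3  4  5  5  6  6  1  7  7
At index 8 the value is 6.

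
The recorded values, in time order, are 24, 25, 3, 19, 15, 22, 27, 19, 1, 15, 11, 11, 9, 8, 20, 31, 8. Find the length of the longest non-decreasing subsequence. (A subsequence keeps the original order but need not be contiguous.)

5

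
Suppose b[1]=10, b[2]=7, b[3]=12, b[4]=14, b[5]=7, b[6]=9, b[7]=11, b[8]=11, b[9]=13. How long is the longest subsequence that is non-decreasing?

6

Track the smallest tail for each achievable length (allowing ties):
10 → extends → [10]
7 → replaces 10 → [7]
12 → extends → [7, 12]
14 → extends → [7, 12, 14]
7 → replaces 12 → [7, 7, 14]
9 → replaces 14 → [7, 7, 9]
11 → extends → [7, 7, 9, 11]
11 → extends → [7, 7, 9, 11, 11]
13 → extends → [7, 7, 9, 11, 11, 13]
Six tails, so the longest non-decreasing subsequence has length 6 (e.g. 7, 7, 9, 11, 11, 13).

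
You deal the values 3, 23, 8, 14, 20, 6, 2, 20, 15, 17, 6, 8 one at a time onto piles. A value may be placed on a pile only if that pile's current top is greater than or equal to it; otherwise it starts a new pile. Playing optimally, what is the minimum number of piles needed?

Place each on the leftmost legal pile:
3 → new pile 1 (tops now [3])
23 → new pile 2 (tops now [3, 23])
8 → pile 2 (tops now [3, 8])
14 → new pile 3 (tops now [3, 8, 14])
20 → new pile 4 (tops now [3, 8, 14, 20])
6 → pile 2 (tops now [3, 6, 14, 20])
2 → pile 1 (tops now [2, 6, 14, 20])
20 → pile 4 (tops now [2, 6, 14, 20])
15 → pile 4 (tops now [2, 6, 14, 15])
17 → new pile 5 (tops now [2, 6, 14, 15, 17])
6 → pile 2 (tops now [2, 6, 14, 15, 17])
8 → pile 3 (tops now [2, 6, 8, 15, 17])
Five piles.

5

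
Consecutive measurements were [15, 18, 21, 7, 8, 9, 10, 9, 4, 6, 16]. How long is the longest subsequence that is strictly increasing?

Track the smallest tail for each achievable length (strict):
15 → extends → [15]
18 → extends → [15, 18]
21 → extends → [15, 18, 21]
7 → replaces 15 → [7, 18, 21]
8 → replaces 18 → [7, 8, 21]
9 → replaces 21 → [7, 8, 9]
10 → extends → [7, 8, 9, 10]
9 → already a tail → [7, 8, 9, 10]
4 → replaces 7 → [4, 8, 9, 10]
6 → replaces 8 → [4, 6, 9, 10]
16 → extends → [4, 6, 9, 10, 16]
Five tails, so the longest strictly increasing subsequence has length 5 (e.g. 7, 8, 9, 10, 16).

5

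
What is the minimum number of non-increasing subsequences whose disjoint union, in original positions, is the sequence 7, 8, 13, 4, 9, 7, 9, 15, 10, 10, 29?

5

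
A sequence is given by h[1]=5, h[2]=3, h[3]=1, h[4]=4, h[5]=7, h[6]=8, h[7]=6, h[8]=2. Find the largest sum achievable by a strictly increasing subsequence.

Let S[i] be the best sum of a strictly increasing subsequence ending at i:
i:      1  2  3  4  5  6  7  8
h[i]:   5  3  1  4  7  8  6  2
S:      5  3  1  7 14 22 13  3
Maximum is 22 (e.g. 3 + 4 + 7 + 8).

22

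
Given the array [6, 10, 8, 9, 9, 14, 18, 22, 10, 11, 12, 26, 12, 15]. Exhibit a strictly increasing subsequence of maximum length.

Patience tails give the LIS length; then backtrack through the dp parents:
6 → extends → [6]
10 → extends → [6, 10]
8 → replaces 10 → [6, 8]
9 → extends → [6, 8, 9]
9 → already a tail → [6, 8, 9]
14 → extends → [6, 8, 9, 14]
18 → extends → [6, 8, 9, 14, 18]
22 → extends → [6, 8, 9, 14, 18, 22]
10 → replaces 14 → [6, 8, 9, 10, 18, 22]
11 → replaces 18 → [6, 8, 9, 10, 11, 22]
12 → replaces 22 → [6, 8, 9, 10, 11, 12]
26 → extends → [6, 8, 9, 10, 11, 12, 26]
12 → already a tail → [6, 8, 9, 10, 11, 12, 26]
15 → replaces 26 → [6, 8, 9, 10, 11, 12, 15]
Length 7; one witness is 6, 8, 9, 14, 18, 22, 26.

6, 8, 9, 14, 18, 22, 26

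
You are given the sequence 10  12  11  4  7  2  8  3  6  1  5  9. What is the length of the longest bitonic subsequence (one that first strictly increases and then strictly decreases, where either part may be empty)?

inc[i] = longest strictly increasing subsequence ending at i; dec[i] = longest strictly decreasing subsequence starting at i:
i:      1  2  3  4  5  6  7  8  9 10 11 12
a[i]:  10 12 11  4  7  2  8  3  6  1  5  9
inc:    1  2  2  1  2  1  3  2  3  1  3  4
dec:    4  5  4  3  3  2  3  2  2  1  1  1
Best peak at i=2 (value 12): inc=2, dec=5, length 2+5−1 = 6.

6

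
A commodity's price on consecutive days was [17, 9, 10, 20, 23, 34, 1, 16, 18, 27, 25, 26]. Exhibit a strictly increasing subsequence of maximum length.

9, 10, 20, 23, 25, 26

Patience tails give the LIS length; then backtrack through the dp parents:
17 → extends → [17]
9 → replaces 17 → [9]
10 → extends → [9, 10]
20 → extends → [9, 10, 20]
23 → extends → [9, 10, 20, 23]
34 → extends → [9, 10, 20, 23, 34]
1 → replaces 9 → [1, 10, 20, 23, 34]
16 → replaces 20 → [1, 10, 16, 23, 34]
18 → replaces 23 → [1, 10, 16, 18, 34]
27 → replaces 34 → [1, 10, 16, 18, 27]
25 → replaces 27 → [1, 10, 16, 18, 25]
26 → extends → [1, 10, 16, 18, 25, 26]
Length 6; one witness is 9, 10, 20, 23, 25, 26.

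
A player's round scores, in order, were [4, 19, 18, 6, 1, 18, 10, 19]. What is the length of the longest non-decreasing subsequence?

Let dp[i] be the length of the longest such subsequence ending at index i:
i:      1  2  3  4  5  6  7  8
a[i]:   4 19 18  6  1 18 10 19
dp:     1  2  2  2  1  3  3  4
Maximum dp value is 4.

4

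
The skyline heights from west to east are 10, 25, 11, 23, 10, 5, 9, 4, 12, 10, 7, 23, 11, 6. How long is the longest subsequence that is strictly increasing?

4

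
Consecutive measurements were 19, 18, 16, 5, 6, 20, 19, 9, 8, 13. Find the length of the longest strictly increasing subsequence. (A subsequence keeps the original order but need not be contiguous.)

Let dp[i] be the length of the longest such subsequence ending at index i:
i:      1  2  3  4  5  6  7  8  9 10
a[i]:  19 18 16  5  6 20 19  9  8 13
dp:     1  1  1  1  2  3  3  3  3  4
Maximum dp value is 4.

4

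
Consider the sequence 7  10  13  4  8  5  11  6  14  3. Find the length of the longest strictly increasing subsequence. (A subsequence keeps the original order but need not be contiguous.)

Track the smallest tail for each achievable length (strict):
7 → extends → [7]
10 → extends → [7, 10]
13 → extends → [7, 10, 13]
4 → replaces 7 → [4, 10, 13]
8 → replaces 10 → [4, 8, 13]
5 → replaces 8 → [4, 5, 13]
11 → replaces 13 → [4, 5, 11]
6 → replaces 11 → [4, 5, 6]
14 → extends → [4, 5, 6, 14]
3 → replaces 4 → [3, 5, 6, 14]
Four tails, so the longest strictly increasing subsequence has length 4 (e.g. 7, 10, 13, 14).

4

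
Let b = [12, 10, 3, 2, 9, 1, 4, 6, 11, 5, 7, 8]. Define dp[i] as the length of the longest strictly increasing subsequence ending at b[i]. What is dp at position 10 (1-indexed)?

3

dp[i] = 1 + max{dp[j] : j<i, b[j]<b[i]} (or 1 if no such j):
i:      1  2  3  4  5  6  7  8  9 10 11 12
b[i]:  12 10  3  2  9  1  4  6 11  5  7  8
dp:     1  1  1  1  2  1  2  3  4  3  4  5
At index 10 the value is 3.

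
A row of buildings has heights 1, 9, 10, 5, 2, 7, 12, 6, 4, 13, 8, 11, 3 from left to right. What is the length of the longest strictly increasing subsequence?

5

Track the smallest tail for each achievable length (strict):
1 → extends → [1]
9 → extends → [1, 9]
10 → extends → [1, 9, 10]
5 → replaces 9 → [1, 5, 10]
2 → replaces 5 → [1, 2, 10]
7 → replaces 10 → [1, 2, 7]
12 → extends → [1, 2, 7, 12]
6 → replaces 7 → [1, 2, 6, 12]
4 → replaces 6 → [1, 2, 4, 12]
13 → extends → [1, 2, 4, 12, 13]
8 → replaces 12 → [1, 2, 4, 8, 13]
11 → replaces 13 → [1, 2, 4, 8, 11]
3 → replaces 4 → [1, 2, 3, 8, 11]
Five tails, so the longest strictly increasing subsequence has length 5 (e.g. 1, 9, 10, 12, 13).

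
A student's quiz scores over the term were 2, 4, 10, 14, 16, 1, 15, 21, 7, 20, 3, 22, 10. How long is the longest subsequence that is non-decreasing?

Let dp[i] be the length of the longest such subsequence ending at index i:
i:      1  2  3  4  5  6  7  8  9 10 11 12 13
a[i]:   2  4 10 14 16  1 15 21  7 20  3 22 10
dp:     1  2  3  4  5  1  5  6  3  6  2  7  4
Maximum dp value is 7.

7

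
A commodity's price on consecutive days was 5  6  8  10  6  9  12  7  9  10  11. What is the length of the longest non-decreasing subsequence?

7

Let dp[i] be the length of the longest such subsequence ending at index i:
i:      1  2  3  4  5  6  7  8  9 10 11
a[i]:   5  6  8 10  6  9 12  7  9 10 11
dp:     1  2  3  4  3  4  5  4  5  6  7
Maximum dp value is 7.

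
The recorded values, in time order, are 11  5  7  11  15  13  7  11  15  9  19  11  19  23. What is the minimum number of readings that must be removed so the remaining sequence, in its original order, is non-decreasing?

6

Fewest deletions = n − (longest non-decreasing subsequence).
i:      1  2  3  4  5  6  7  8  9 10 11 12 13 14
a[i]:  11  5  7 11 15 13  7 11 15  9 19 11 19 23
dp:     1  1  2  3  4  4  3  4  5  4  6  5  7  8
max dp = 8, so deletions = 14 − 8 = 6.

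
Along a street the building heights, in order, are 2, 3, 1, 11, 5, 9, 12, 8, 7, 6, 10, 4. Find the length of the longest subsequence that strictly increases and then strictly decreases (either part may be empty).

9

inc[i] = longest strictly increasing subsequence ending at i; dec[i] = longest strictly decreasing subsequence starting at i:
i:      1  2  3  4  5  6  7  8  9 10 11 12
a[i]:   2  3  1 11  5  9 12  8  7  6 10  4
inc:    1  2  1  3  3  4  5  4  4  4  5  3
dec:    2  2  1  6  2  5  5  4  3  2  2  1
Best peak at i=7 (value 12): inc=5, dec=5, length 5+5−1 = 9.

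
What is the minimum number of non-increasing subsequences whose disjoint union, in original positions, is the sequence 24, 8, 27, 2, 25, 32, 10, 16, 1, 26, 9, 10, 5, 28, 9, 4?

Place each on the leftmost legal pile:
24 → new pile 1 (tops now [24])
8 → pile 1 (tops now [8])
27 → new pile 2 (tops now [8, 27])
2 → pile 1 (tops now [2, 27])
25 → pile 2 (tops now [2, 25])
32 → new pile 3 (tops now [2, 25, 32])
10 → pile 2 (tops now [2, 10, 32])
16 → pile 3 (tops now [2, 10, 16])
1 → pile 1 (tops now [1, 10, 16])
26 → new pile 4 (tops now [1, 10, 16, 26])
9 → pile 2 (tops now [1, 9, 16, 26])
10 → pile 3 (tops now [1, 9, 10, 26])
5 → pile 2 (tops now [1, 5, 10, 26])
28 → new pile 5 (tops now [1, 5, 10, 26, 28])
9 → pile 3 (tops now [1, 5, 9, 26, 28])
4 → pile 2 (tops now [1, 4, 9, 26, 28])
Five piles.

5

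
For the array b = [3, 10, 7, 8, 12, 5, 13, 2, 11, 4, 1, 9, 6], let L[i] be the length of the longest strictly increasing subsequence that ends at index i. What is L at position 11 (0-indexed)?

4

dp[i] = 1 + max{dp[j] : j<i, b[j]<b[i]} (or 1 if no such j):
i:      0  1  2  3  4  5  6  7  8  9 10 11 12
b[i]:   3 10  7  8 12  5 13  2 11  4  1  9  6
dp:     1  2  2  3  4  2  5  1  4  2  1  4  3
At index 11 the value is 4.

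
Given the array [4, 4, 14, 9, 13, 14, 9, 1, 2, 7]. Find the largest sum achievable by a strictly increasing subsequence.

Let S[i] be the best sum of a strictly increasing subsequence ending at i:
i:      1  2  3  4  5  6  7  8  9 10
a[i]:   4  4 14  9 13 14  9  1  2  7
S:      4  4 18 13 26 40 13  1  3 11
Maximum is 40 (e.g. 4 + 9 + 13 + 14).

40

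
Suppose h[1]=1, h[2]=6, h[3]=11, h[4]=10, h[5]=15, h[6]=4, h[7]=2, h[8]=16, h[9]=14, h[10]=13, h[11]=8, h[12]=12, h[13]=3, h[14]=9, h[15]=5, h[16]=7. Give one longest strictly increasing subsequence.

Patience tails give the LIS length; then backtrack through the dp parents:
1 → extends → [1]
6 → extends → [1, 6]
11 → extends → [1, 6, 11]
10 → replaces 11 → [1, 6, 10]
15 → extends → [1, 6, 10, 15]
4 → replaces 6 → [1, 4, 10, 15]
2 → replaces 4 → [1, 2, 10, 15]
16 → extends → [1, 2, 10, 15, 16]
14 → replaces 15 → [1, 2, 10, 14, 16]
13 → replaces 14 → [1, 2, 10, 13, 16]
8 → replaces 10 → [1, 2, 8, 13, 16]
12 → replaces 13 → [1, 2, 8, 12, 16]
3 → replaces 8 → [1, 2, 3, 12, 16]
9 → replaces 12 → [1, 2, 3, 9, 16]
5 → replaces 9 → [1, 2, 3, 5, 16]
7 → replaces 16 → [1, 2, 3, 5, 7]
Length 5; one witness is 1, 6, 11, 15, 16.

1, 6, 11, 15, 16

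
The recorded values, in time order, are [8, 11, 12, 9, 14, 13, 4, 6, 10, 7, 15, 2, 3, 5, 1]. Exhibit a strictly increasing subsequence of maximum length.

Patience tails give the LIS length; then backtrack through the dp parents:
8 → extends → [8]
11 → extends → [8, 11]
12 → extends → [8, 11, 12]
9 → replaces 11 → [8, 9, 12]
14 → extends → [8, 9, 12, 14]
13 → replaces 14 → [8, 9, 12, 13]
4 → replaces 8 → [4, 9, 12, 13]
6 → replaces 9 → [4, 6, 12, 13]
10 → replaces 12 → [4, 6, 10, 13]
7 → replaces 10 → [4, 6, 7, 13]
15 → extends → [4, 6, 7, 13, 15]
2 → replaces 4 → [2, 6, 7, 13, 15]
3 → replaces 6 → [2, 3, 7, 13, 15]
5 → replaces 7 → [2, 3, 5, 13, 15]
1 → replaces 2 → [1, 3, 5, 13, 15]
Length 5; one witness is 8, 11, 12, 14, 15.

8, 11, 12, 14, 15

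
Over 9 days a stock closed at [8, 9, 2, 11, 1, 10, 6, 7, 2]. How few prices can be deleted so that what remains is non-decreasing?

Fewest deletions = n − (longest non-decreasing subsequence).
i:      1  2  3  4  5  6  7  8  9
a[i]:   8  9  2 11  1 10  6  7  2
dp:     1  2  1  3  1  3  2  3  2
max dp = 3, so deletions = 9 − 3 = 6.

6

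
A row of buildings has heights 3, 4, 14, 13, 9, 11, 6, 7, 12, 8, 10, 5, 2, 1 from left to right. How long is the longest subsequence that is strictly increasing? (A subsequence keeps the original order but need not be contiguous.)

6

Track the smallest tail for each achievable length (strict):
3 → extends → [3]
4 → extends → [3, 4]
14 → extends → [3, 4, 14]
13 → replaces 14 → [3, 4, 13]
9 → replaces 13 → [3, 4, 9]
11 → extends → [3, 4, 9, 11]
6 → replaces 9 → [3, 4, 6, 11]
7 → replaces 11 → [3, 4, 6, 7]
12 → extends → [3, 4, 6, 7, 12]
8 → replaces 12 → [3, 4, 6, 7, 8]
10 → extends → [3, 4, 6, 7, 8, 10]
5 → replaces 6 → [3, 4, 5, 7, 8, 10]
2 → replaces 3 → [2, 4, 5, 7, 8, 10]
1 → replaces 2 → [1, 4, 5, 7, 8, 10]
Six tails, so the longest strictly increasing subsequence has length 6 (e.g. 3, 4, 6, 7, 8, 10).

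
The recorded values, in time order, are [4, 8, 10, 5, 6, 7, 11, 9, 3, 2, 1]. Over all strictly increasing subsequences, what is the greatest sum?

33

Let S[i] be the best sum of a strictly increasing subsequence ending at i:
i:      1  2  3  4  5  6  7  8  9 10 11
a[i]:   4  8 10  5  6  7 11  9  3  2  1
S:      4 12 22  9 15 22 33 31  3  2  1
Maximum is 33 (e.g. 4 + 5 + 6 + 7 + 11).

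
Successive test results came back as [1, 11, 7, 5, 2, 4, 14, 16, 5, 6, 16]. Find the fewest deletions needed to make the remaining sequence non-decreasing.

5

Fewest deletions = n − (longest non-decreasing subsequence).
i:      1  2  3  4  5  6  7  8  9 10 11
a[i]:   1 11  7  5  2  4 14 16  5  6 16
dp:     1  2  2  2  2  3  4  5  4  5  6
max dp = 6, so deletions = 11 − 6 = 5.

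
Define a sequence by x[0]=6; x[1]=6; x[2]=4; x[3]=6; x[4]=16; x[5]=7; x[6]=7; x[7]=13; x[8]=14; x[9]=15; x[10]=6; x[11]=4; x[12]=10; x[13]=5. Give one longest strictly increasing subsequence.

Patience tails give the LIS length; then backtrack through the dp parents:
6 → extends → [6]
6 → already a tail → [6]
4 → replaces 6 → [4]
6 → extends → [4, 6]
16 → extends → [4, 6, 16]
7 → replaces 16 → [4, 6, 7]
7 → already a tail → [4, 6, 7]
13 → extends → [4, 6, 7, 13]
14 → extends → [4, 6, 7, 13, 14]
15 → extends → [4, 6, 7, 13, 14, 15]
6 → already a tail → [4, 6, 7, 13, 14, 15]
4 → already a tail → [4, 6, 7, 13, 14, 15]
10 → replaces 13 → [4, 6, 7, 10, 14, 15]
5 → replaces 6 → [4, 5, 7, 10, 14, 15]
Length 6; one witness is 4, 6, 7, 13, 14, 15.

4, 6, 7, 13, 14, 15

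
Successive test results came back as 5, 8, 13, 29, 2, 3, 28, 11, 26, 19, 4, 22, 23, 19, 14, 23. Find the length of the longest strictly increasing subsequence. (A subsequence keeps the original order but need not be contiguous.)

6

Track the smallest tail for each achievable length (strict):
5 → extends → [5]
8 → extends → [5, 8]
13 → extends → [5, 8, 13]
29 → extends → [5, 8, 13, 29]
2 → replaces 5 → [2, 8, 13, 29]
3 → replaces 8 → [2, 3, 13, 29]
28 → replaces 29 → [2, 3, 13, 28]
11 → replaces 13 → [2, 3, 11, 28]
26 → replaces 28 → [2, 3, 11, 26]
19 → replaces 26 → [2, 3, 11, 19]
4 → replaces 11 → [2, 3, 4, 19]
22 → extends → [2, 3, 4, 19, 22]
23 → extends → [2, 3, 4, 19, 22, 23]
19 → already a tail → [2, 3, 4, 19, 22, 23]
14 → replaces 19 → [2, 3, 4, 14, 22, 23]
23 → already a tail → [2, 3, 4, 14, 22, 23]
Six tails, so the longest strictly increasing subsequence has length 6 (e.g. 5, 8, 13, 19, 22, 23).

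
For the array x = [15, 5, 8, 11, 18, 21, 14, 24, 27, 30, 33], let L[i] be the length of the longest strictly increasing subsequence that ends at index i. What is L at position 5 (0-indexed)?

dp[i] = 1 + max{dp[j] : j<i, x[j]<x[i]} (or 1 if no such j):
i:      0  1  2  3  4  5  6  7  8  9 10
x[i]:  15  5  8 11 18 21 14 24 27 30 33
dp:     1  1  2  3  4  5  4  6  7  8  9
At index 5 the value is 5.

5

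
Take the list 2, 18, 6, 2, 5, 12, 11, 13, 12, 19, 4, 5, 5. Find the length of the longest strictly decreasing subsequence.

Negate each value so 'decreasing' becomes 'increasing', then run patience tails on the negated sequence:
-2 → extends → [-2]
-18 → replaces -2 → [-18]
-6 → extends → [-18, -6]
-2 → extends → [-18, -6, -2]
-5 → replaces -2 → [-18, -6, -5]
-12 → replaces -6 → [-18, -12, -5]
-11 → replaces -5 → [-18, -12, -11]
-13 → replaces -12 → [-18, -13, -11]
-12 → replaces -11 → [-18, -13, -12]
-19 → replaces -18 → [-19, -13, -12]
-4 → extends → [-19, -13, -12, -4]
-5 → replaces -4 → [-19, -13, -12, -5]
-5 → already a tail → [-19, -13, -12, -5]
Four tails, so the longest strictly decreasing subsequence of the original has length 4.

4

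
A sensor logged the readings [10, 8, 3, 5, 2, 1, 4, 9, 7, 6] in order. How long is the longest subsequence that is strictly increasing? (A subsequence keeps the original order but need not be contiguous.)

Let dp[i] be the length of the longest such subsequence ending at index i:
i:      1  2  3  4  5  6  7  8  9 10
a[i]:  10  8  3  5  2  1  4  9  7  6
dp:     1  1  1  2  1  1  2  3  3  3
Maximum dp value is 3.

3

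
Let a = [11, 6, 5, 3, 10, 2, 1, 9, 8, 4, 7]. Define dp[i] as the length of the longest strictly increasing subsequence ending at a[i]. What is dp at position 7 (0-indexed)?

2

dp[i] = 1 + max{dp[j] : j<i, a[j]<a[i]} (or 1 if no such j):
i:      0  1  2  3  4  5  6  7  8  9 10
a[i]:  11  6  5  3 10  2  1  9  8  4  7
dp:     1  1  1  1  2  1  1  2  2  2  3
At index 7 the value is 2.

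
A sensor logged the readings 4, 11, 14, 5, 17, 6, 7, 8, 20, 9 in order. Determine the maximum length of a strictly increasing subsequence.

Let dp[i] be the length of the longest such subsequence ending at index i:
i:      1  2  3  4  5  6  7  8  9 10
a[i]:   4 11 14  5 17  6  7  8 20  9
dp:     1  2  3  2  4  3  4  5  6  6
Maximum dp value is 6.

6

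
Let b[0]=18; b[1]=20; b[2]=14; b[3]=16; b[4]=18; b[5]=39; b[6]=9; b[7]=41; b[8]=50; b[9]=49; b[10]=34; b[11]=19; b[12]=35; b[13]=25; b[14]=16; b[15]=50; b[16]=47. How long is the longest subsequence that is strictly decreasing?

5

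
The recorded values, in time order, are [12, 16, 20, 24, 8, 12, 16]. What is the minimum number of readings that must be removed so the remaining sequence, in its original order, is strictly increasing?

Fewest deletions = n − (longest strictly increasing subsequence).
Patience tails:
12 → extends → [12]
16 → extends → [12, 16]
20 → extends → [12, 16, 20]
24 → extends → [12, 16, 20, 24]
8 → replaces 12 → [8, 16, 20, 24]
12 → replaces 16 → [8, 12, 20, 24]
16 → replaces 20 → [8, 12, 16, 24]
Longest strictly increasing subsequence has length 4, so deletions = 7 − 4 = 3.

3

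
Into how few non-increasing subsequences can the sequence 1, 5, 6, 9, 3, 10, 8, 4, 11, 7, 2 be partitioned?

Place each on the leftmost legal pile:
1 → new pile 1 (tops now [1])
5 → new pile 2 (tops now [1, 5])
6 → new pile 3 (tops now [1, 5, 6])
9 → new pile 4 (tops now [1, 5, 6, 9])
3 → pile 2 (tops now [1, 3, 6, 9])
10 → new pile 5 (tops now [1, 3, 6, 9, 10])
8 → pile 4 (tops now [1, 3, 6, 8, 10])
4 → pile 3 (tops now [1, 3, 4, 8, 10])
11 → new pile 6 (tops now [1, 3, 4, 8, 10, 11])
7 → pile 4 (tops now [1, 3, 4, 7, 10, 11])
2 → pile 2 (tops now [1, 2, 4, 7, 10, 11])
Six piles.

6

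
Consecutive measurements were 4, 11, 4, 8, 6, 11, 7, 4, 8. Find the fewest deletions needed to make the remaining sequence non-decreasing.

Fewest deletions = n − (longest non-decreasing subsequence).
i:      1  2  3  4  5  6  7  8  9
a[i]:   4 11  4  8  6 11  7  4  8
dp:     1  2  2  3  3  4  4  3  5
max dp = 5, so deletions = 9 − 5 = 4.

4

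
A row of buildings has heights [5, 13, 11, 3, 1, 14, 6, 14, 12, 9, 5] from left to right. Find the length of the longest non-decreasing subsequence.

4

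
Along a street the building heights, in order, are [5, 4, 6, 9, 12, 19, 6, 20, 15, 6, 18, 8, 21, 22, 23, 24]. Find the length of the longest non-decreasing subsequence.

10

Let dp[i] be the length of the longest such subsequence ending at index i:
i:      1  2  3  4  5  6  7  8  9 10 11 12 13 14 15 16
a[i]:   5  4  6  9 12 19  6 20 15  6 18  8 21 22 23 24
dp:     1  1  2  3  4  5  3  6  5  4  6  5  7  8  9 10
Maximum dp value is 10.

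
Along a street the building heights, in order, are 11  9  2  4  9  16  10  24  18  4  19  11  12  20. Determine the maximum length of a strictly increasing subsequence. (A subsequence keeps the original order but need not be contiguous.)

7

Track the smallest tail for each achievable length (strict):
11 → extends → [11]
9 → replaces 11 → [9]
2 → replaces 9 → [2]
4 → extends → [2, 4]
9 → extends → [2, 4, 9]
16 → extends → [2, 4, 9, 16]
10 → replaces 16 → [2, 4, 9, 10]
24 → extends → [2, 4, 9, 10, 24]
18 → replaces 24 → [2, 4, 9, 10, 18]
4 → already a tail → [2, 4, 9, 10, 18]
19 → extends → [2, 4, 9, 10, 18, 19]
11 → replaces 18 → [2, 4, 9, 10, 11, 19]
12 → replaces 19 → [2, 4, 9, 10, 11, 12]
20 → extends → [2, 4, 9, 10, 11, 12, 20]
Seven tails, so the longest strictly increasing subsequence has length 7 (e.g. 2, 4, 9, 16, 18, 19, 20).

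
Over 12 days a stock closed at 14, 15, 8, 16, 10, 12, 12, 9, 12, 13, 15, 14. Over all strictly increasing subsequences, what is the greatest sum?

Let S[i] be the best sum of a strictly increasing subsequence ending at i:
i:      1  2  3  4  5  6  7  8  9 10 11 12
a[i]:  14 15  8 16 10 12 12  9 12 13 15 14
S:     14 29  8 45 18 30 30 17 30 43 58 57
Maximum is 58 (e.g. 8 + 10 + 12 + 13 + 15).

58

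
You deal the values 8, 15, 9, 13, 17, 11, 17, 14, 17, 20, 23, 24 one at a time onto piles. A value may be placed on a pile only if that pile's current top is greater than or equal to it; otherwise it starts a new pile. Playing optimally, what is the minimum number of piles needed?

The minimum number of non-increasing subsequences covering a sequence equals the length of its longest strictly increasing subsequence.
LIS length is 8 (e.g. 8, 9, 13, 14, 17, 20, 23, 24), so 8 piles are needed.

8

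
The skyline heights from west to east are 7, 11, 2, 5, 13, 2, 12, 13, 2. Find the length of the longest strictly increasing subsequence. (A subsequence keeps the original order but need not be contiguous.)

Track the smallest tail for each achievable length (strict):
7 → extends → [7]
11 → extends → [7, 11]
2 → replaces 7 → [2, 11]
5 → replaces 11 → [2, 5]
13 → extends → [2, 5, 13]
2 → already a tail → [2, 5, 13]
12 → replaces 13 → [2, 5, 12]
13 → extends → [2, 5, 12, 13]
2 → already a tail → [2, 5, 12, 13]
Four tails, so the longest strictly increasing subsequence has length 4 (e.g. 7, 11, 12, 13).

4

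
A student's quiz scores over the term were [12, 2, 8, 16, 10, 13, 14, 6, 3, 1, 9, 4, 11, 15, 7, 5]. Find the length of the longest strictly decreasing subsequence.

5

Let dp[i] be the longest strictly decreasing subsequence ending at i:
i:      1  2  3  4  5  6  7  8  9 10 11 12 13 14 15 16
a[i]:  12  2  8 16 10 13 14  6  3  1  9  4 11 15  7  5
dp:     1  2  2  1  2  2  2  3  4  5  3  4  3  2  4  5
Maximum is 5.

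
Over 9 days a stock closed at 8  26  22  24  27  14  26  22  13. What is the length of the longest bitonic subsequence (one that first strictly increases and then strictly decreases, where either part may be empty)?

inc[i] = longest strictly increasing subsequence ending at i; dec[i] = longest strictly decreasing subsequence starting at i:
i:      1  2  3  4  5  6  7  8  9
a[i]:   8 26 22 24 27 14 26 22 13
inc:    1  2  2  3  4  2  4  3  2
dec:    1  4  3  3  4  2  3  2  1
Best peak at i=5 (value 27): inc=4, dec=4, length 4+4−1 = 7.

7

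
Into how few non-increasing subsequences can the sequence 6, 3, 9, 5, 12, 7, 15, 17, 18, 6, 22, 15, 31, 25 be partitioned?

8

Place each on the leftmost legal pile:
6 → new pile 1 (tops now [6])
3 → pile 1 (tops now [3])
9 → new pile 2 (tops now [3, 9])
5 → pile 2 (tops now [3, 5])
12 → new pile 3 (tops now [3, 5, 12])
7 → pile 3 (tops now [3, 5, 7])
15 → new pile 4 (tops now [3, 5, 7, 15])
17 → new pile 5 (tops now [3, 5, 7, 15, 17])
18 → new pile 6 (tops now [3, 5, 7, 15, 17, 18])
6 → pile 3 (tops now [3, 5, 6, 15, 17, 18])
22 → new pile 7 (tops now [3, 5, 6, 15, 17, 18, 22])
15 → pile 4 (tops now [3, 5, 6, 15, 17, 18, 22])
31 → new pile 8 (tops now [3, 5, 6, 15, 17, 18, 22, 31])
25 → pile 8 (tops now [3, 5, 6, 15, 17, 18, 22, 25])
Eight piles.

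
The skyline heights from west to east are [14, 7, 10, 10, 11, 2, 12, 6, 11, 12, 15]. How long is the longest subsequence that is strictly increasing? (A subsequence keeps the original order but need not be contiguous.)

5

Track the smallest tail for each achievable length (strict):
14 → extends → [14]
7 → replaces 14 → [7]
10 → extends → [7, 10]
10 → already a tail → [7, 10]
11 → extends → [7, 10, 11]
2 → replaces 7 → [2, 10, 11]
12 → extends → [2, 10, 11, 12]
6 → replaces 10 → [2, 6, 11, 12]
11 → already a tail → [2, 6, 11, 12]
12 → already a tail → [2, 6, 11, 12]
15 → extends → [2, 6, 11, 12, 15]
Five tails, so the longest strictly increasing subsequence has length 5 (e.g. 7, 10, 11, 12, 15).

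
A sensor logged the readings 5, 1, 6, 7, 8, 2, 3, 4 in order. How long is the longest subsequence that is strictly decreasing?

2

Negate each value so 'decreasing' becomes 'increasing', then run patience tails on the negated sequence:
-5 → extends → [-5]
-1 → extends → [-5, -1]
-6 → replaces -5 → [-6, -1]
-7 → replaces -6 → [-7, -1]
-8 → replaces -7 → [-8, -1]
-2 → replaces -1 → [-8, -2]
-3 → replaces -2 → [-8, -3]
-4 → replaces -3 → [-8, -4]
Two tails, so the longest strictly decreasing subsequence of the original has length 2.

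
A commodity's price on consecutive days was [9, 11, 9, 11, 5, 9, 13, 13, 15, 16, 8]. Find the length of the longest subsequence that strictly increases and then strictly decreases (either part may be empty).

inc[i] = longest strictly increasing subsequence ending at i; dec[i] = longest strictly decreasing subsequence starting at i:
i:      1  2  3  4  5  6  7  8  9 10 11
a[i]:   9 11  9 11  5  9 13 13 15 16  8
inc:    1  2  1  2  1  2  3  3  4  5  2
dec:    2  3  2  3  1  2  2  2  2  2  1
Best peak at i=10 (value 16): inc=5, dec=2, length 5+2−1 = 6.

6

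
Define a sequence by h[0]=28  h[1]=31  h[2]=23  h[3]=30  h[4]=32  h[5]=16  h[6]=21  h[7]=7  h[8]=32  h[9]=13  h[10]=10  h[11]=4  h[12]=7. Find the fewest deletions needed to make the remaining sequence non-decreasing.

9

Fewest deletions = n − (longest non-decreasing subsequence).
i:      0  1  2  3  4  5  6  7  8  9 10 11 12
h[i]:  28 31 23 30 32 16 21  7 32 13 10  4  7
dp:     1  2  1  2  3  1  2  1  4  2  2  1  2
max dp = 4, so deletions = 13 − 4 = 9.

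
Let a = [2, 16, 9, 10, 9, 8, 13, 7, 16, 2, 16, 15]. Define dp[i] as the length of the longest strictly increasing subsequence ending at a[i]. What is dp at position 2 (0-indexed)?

dp[i] = 1 + max{dp[j] : j<i, a[j]<a[i]} (or 1 if no such j):
i:      0  1  2  3  4  5  6  7  8  9 10 11
a[i]:   2 16  9 10  9  8 13  7 16  2 16 15
dp:     1  2  2  3  2  2  4  2  5  1  5  5
At index 2 the value is 2.

2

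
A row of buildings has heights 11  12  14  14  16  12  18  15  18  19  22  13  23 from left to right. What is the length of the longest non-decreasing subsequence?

10

Let dp[i] be the length of the longest such subsequence ending at index i:
i:      1  2  3  4  5  6  7  8  9 10 11 12 13
a[i]:  11 12 14 14 16 12 18 15 18 19 22 13 23
dp:     1  2  3  4  5  3  6  5  7  8  9  4 10
Maximum dp value is 10.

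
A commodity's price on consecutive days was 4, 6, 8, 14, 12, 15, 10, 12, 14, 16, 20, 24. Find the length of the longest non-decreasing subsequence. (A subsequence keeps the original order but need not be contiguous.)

9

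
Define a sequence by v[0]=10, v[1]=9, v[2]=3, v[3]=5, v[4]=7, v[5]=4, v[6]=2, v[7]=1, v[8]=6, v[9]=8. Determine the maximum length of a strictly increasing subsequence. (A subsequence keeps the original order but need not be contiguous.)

Track the smallest tail for each achievable length (strict):
10 → extends → [10]
9 → replaces 10 → [9]
3 → replaces 9 → [3]
5 → extends → [3, 5]
7 → extends → [3, 5, 7]
4 → replaces 5 → [3, 4, 7]
2 → replaces 3 → [2, 4, 7]
1 → replaces 2 → [1, 4, 7]
6 → replaces 7 → [1, 4, 6]
8 → extends → [1, 4, 6, 8]
Four tails, so the longest strictly increasing subsequence has length 4 (e.g. 3, 5, 7, 8).

4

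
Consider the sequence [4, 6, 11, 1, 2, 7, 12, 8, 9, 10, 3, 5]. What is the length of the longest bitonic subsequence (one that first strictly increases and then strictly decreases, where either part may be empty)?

7

inc[i] = longest strictly increasing subsequence ending at i; dec[i] = longest strictly decreasing subsequence starting at i:
i:      1  2  3  4  5  6  7  8  9 10 11 12
a[i]:   4  6 11  1  2  7 12  8  9 10  3  5
inc:    1  2  3  1  2  3  4  4  5  6  3  4
dec:    2  2  3  1  1  2  3  2  2  2  1  1
Best peak at i=10 (value 10): inc=6, dec=2, length 6+2−1 = 7.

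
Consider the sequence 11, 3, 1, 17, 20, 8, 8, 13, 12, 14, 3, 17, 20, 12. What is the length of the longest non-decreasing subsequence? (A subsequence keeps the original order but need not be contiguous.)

7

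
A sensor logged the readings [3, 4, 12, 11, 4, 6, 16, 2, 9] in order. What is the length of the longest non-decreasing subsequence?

Track the smallest tail for each achievable length (allowing ties):
3 → extends → [3]
4 → extends → [3, 4]
12 → extends → [3, 4, 12]
11 → replaces 12 → [3, 4, 11]
4 → replaces 11 → [3, 4, 4]
6 → extends → [3, 4, 4, 6]
16 → extends → [3, 4, 4, 6, 16]
2 → replaces 3 → [2, 4, 4, 6, 16]
9 → replaces 16 → [2, 4, 4, 6, 9]
Five tails, so the longest non-decreasing subsequence has length 5 (e.g. 3, 4, 4, 6, 16).

5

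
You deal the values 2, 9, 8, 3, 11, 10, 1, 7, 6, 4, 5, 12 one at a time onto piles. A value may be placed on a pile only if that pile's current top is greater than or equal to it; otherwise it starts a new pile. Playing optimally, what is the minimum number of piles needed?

5

Place each on the leftmost legal pile:
2 → new pile 1 (tops now [2])
9 → new pile 2 (tops now [2, 9])
8 → pile 2 (tops now [2, 8])
3 → pile 2 (tops now [2, 3])
11 → new pile 3 (tops now [2, 3, 11])
10 → pile 3 (tops now [2, 3, 10])
1 → pile 1 (tops now [1, 3, 10])
7 → pile 3 (tops now [1, 3, 7])
6 → pile 3 (tops now [1, 3, 6])
4 → pile 3 (tops now [1, 3, 4])
5 → new pile 4 (tops now [1, 3, 4, 5])
12 → new pile 5 (tops now [1, 3, 4, 5, 12])
Five piles.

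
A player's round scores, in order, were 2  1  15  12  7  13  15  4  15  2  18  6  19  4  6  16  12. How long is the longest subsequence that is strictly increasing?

6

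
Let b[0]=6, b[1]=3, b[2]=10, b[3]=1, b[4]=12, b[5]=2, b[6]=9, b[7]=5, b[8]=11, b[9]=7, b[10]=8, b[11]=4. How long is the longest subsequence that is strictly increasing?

5

Track the smallest tail for each achievable length (strict):
6 → extends → [6]
3 → replaces 6 → [3]
10 → extends → [3, 10]
1 → replaces 3 → [1, 10]
12 → extends → [1, 10, 12]
2 → replaces 10 → [1, 2, 12]
9 → replaces 12 → [1, 2, 9]
5 → replaces 9 → [1, 2, 5]
11 → extends → [1, 2, 5, 11]
7 → replaces 11 → [1, 2, 5, 7]
8 → extends → [1, 2, 5, 7, 8]
4 → replaces 5 → [1, 2, 4, 7, 8]
Five tails, so the longest strictly increasing subsequence has length 5 (e.g. 1, 2, 5, 7, 8).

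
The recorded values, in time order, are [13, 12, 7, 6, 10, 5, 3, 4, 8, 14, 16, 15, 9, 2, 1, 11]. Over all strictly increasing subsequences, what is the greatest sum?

47

Let S[i] be the best sum of a strictly increasing subsequence ending at i:
i:      1  2  3  4  5  6  7  8  9 10 11 12 13 14 15 16
a[i]:  13 12  7  6 10  5  3  4  8 14 16 15  9  2  1 11
S:     13 12  7  6 17  5  3  7 15 31 47 46 24  2  1 35
Maximum is 47 (e.g. 7 + 10 + 14 + 16).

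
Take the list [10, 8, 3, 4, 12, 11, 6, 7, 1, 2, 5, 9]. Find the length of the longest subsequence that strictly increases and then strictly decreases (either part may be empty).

6

inc[i] = longest strictly increasing subsequence ending at i; dec[i] = longest strictly decreasing subsequence starting at i:
i:      1  2  3  4  5  6  7  8  9 10 11 12
a[i]:  10  8  3  4 12 11  6  7  1  2  5  9
inc:    1  1  1  2  3  3  3  4  1  2  3  5
dec:    4  3  2  2  4  3  2  2  1  1  1  1
Best peak at i=5 (value 12): inc=3, dec=4, length 3+4−1 = 6.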